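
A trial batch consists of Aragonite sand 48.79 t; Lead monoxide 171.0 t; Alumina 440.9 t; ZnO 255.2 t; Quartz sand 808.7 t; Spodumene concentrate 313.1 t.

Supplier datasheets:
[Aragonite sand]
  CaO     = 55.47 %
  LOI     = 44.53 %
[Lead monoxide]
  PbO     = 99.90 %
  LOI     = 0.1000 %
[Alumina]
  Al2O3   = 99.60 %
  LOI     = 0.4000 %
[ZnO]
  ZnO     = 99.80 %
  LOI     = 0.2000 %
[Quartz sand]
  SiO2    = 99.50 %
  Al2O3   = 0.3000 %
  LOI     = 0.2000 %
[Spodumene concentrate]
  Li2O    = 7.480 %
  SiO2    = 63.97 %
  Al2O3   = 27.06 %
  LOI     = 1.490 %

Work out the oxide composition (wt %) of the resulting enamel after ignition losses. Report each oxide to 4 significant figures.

All internal work carries full float precision at every stage. Values along the way are shown rounded to four significant digits in the working; a single rounding finalizes each reported result. Derived quantities, including LOI, yield, totals, the six compositions, net glass mass, are computed starting from the weights per 2007 t of glass at full precision precisely as stated by question or answer.
Oxide masses out of the charge:
  PbO: 171.0·0.9990 = 170.8 t
  Li2O: 313.1·0.07480 = 23.42 t
  CaO: 48.79·0.5547 = 27.06 t
  SiO2: 808.7·0.9950 + 313.1·0.6397 = 1005 t
  Al2O3: 440.9·0.9960 + 808.7·0.003000 + 313.1·0.2706 = 526.3 t
  ZnO: 255.2·0.9980 = 254.7 t
LOI: 48.79·0.4453 + 171.0·0.001000 + 440.9·0.004000 + 255.2·0.002000 + 808.7·0.002000 + 313.1·0.01490 = 30.45 t
Glass = total batch minus LOI = 2038 − 30.45 = 2007 t (the oxide masses sum to this)
percent by weight: oxide/glass ×100

Glass mass = 2007 t (batch 2038 − LOI 30.45).
Composition: PbO 8.511%, Li2O 1.167%, CaO 1.348%, SiO2 50.07%, Al2O3 26.22%, ZnO 12.69%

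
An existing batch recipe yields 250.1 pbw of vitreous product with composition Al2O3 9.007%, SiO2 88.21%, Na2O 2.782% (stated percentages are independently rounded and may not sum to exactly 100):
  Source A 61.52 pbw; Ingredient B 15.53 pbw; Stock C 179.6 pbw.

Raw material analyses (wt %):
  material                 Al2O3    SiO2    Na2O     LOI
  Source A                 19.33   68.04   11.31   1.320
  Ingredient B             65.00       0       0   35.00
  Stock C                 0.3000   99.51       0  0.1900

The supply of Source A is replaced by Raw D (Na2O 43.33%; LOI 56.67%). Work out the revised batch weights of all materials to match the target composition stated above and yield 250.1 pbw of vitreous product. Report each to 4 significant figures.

Revised batch per 250.1 pbw vitreous product:
  Raw D: 16.06 pbw
  Ingredient B: 33.63 pbw
  Stock C: 221.7 pbw
Total batch = 271.4 pbw; LOI loss = 21.29 pbw

The whole derivation carries full precision throughout; the intermediate values appear rounded off to 4 significant figures at each printed step; exactly one rounding is applied to each reported figure. The derived quantities, including the three compositions, totals, glass mass, ignition loss, the yield, are re-derived from the batch weights at 250.1 pbw of glass in full precision, exactly as shown in the problem or the answer.
Oxide-by-oxide targets in 250.1 pbw vitreous product:
  Al2O3: 9.007% × 250.1 = 22.53 pbw
  SiO2: 88.21% × 250.1 = 220.6 pbw
  Na2O: 2.782% × 250.1 = 6.958 pbw
A balance pass over the oxides, per the reported batch figures, against the basis in use (every target is met by its sum exact up to rounding of places):
  Al2O3: 33.63·0.6500 + 221.7·0.003000 = 22.52 pbw (target 22.53 pbw)
  SiO2: 221.7·0.9951 = 220.6 pbw (target 220.6 pbw)
  Na2O: 16.06·0.4333 = 6.959 pbw (target 6.958 pbw)
The glass-mass cross-check: whole batch net of LOI = 250.1 pbw (targets for the oxides total 250.1 pbw; the stated basis being 250.1 pbw — differing by rounding only).
Batch grand total — Σ batch = 271.4 pbw; LOI removed, Σ of batch·LOI: 21.29 pbw; yield = glass ÷ total batch = 92.15%.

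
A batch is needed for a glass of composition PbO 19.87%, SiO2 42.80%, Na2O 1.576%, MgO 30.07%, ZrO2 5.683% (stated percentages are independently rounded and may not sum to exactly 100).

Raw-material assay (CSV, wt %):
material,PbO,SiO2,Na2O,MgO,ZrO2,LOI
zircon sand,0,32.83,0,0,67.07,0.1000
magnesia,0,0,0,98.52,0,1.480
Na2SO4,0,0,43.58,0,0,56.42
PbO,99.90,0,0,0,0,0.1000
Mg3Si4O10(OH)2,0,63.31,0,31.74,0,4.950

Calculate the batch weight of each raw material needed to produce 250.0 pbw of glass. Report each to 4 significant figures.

Batch per 250.0 pbw glass:
  zircon sand: 21.18 pbw
  magnesia: 25.39 pbw
  Na2SO4: 9.041 pbw
  PbO: 49.72 pbw
  Mg3Si4O10(OH)2: 158.0 pbw
Total batch = 263.3 pbw; LOI loss = 13.37 pbw; yield = 94.92%

Working values appear rounded off to 4 significant figures within the worked lines — the whole derivation runs at exact precision from start to finish; each reported figure is rounded only once. The derived quantities are re-derived at exact precision (glass mass, LOI, totals, yield, five oxide percentages) starting from the weights on 250.0 pbw of glass, as given in the question or the answer.
Per-oxide target masses for 250.0 pbw glass:
  PbO: 19.87% × 250.0 = 49.68 pbw
  SiO2: 42.80% × 250.0 = 107.0 pbw
  Na2O: 1.576% × 250.0 = 3.940 pbw
  MgO: 30.07% × 250.0 = 75.18 pbw
  ZrO2: 5.683% × 250.0 = 14.21 pbw
Sums-versus-targets review from the weights as reported, under the basis named above (each sum matches its target mass inside rounding margins):
  PbO: 49.72·0.9990 = 49.67 pbw (target 49.68 pbw)
  SiO2: 21.18·0.3283 + 158.0·0.6331 = 107.0 pbw (target 107.0 pbw)
  Na2O: 9.041·0.4358 = 3.940 pbw (target 3.940 pbw)
  MgO: 25.39·0.9852 + 158.0·0.3174 = 75.16 pbw (target 75.18 pbw)
  ZrO2: 21.18·0.6707 = 14.21 pbw (target 14.21 pbw)
Glass-mass bookkeeping: batch total minus LOI = 250.0 pbw (the targets, summed, come to 250.0 pbw; the stated basis being 250.0 pbw — deltas are rounding alone).
Summing the batch: Σ batch = 263.3 pbw; Σ batch·LOI gives LOI loss = 13.37 pbw; the yield ratio, glass ÷ batch: 94.92%.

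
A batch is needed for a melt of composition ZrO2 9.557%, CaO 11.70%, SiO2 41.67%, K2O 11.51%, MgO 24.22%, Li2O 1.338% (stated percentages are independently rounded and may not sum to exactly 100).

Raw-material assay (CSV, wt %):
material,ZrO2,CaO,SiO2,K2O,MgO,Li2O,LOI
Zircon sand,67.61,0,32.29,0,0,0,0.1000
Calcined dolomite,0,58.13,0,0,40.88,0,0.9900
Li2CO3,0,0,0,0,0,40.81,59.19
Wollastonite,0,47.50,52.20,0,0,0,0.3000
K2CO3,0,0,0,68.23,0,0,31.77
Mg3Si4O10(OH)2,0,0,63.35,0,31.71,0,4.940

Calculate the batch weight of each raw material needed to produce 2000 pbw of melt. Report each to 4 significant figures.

Every computation maintains full float precision at each step. Rounding to four significant digits extends to each mid-chain value as printed. Each reported figure is rounded exactly once — all derived quantities, which include the totals, ignition loss, the six compositions, glass mass, yield, are re-derived in full float precision, exactly as shown in either problem or answer, from the weighed amounts for 2000 pbw of glass.
The oxide mass targets at 2000 pbw melt:
  ZrO2: 9.557% × 2000 = 191.1 pbw
  CaO: 11.70% × 2000 = 234.0 pbw
  SiO2: 41.67% × 2000 = 833.4 pbw
  K2O: 11.51% × 2000 = 230.2 pbw
  MgO: 24.22% × 2000 = 484.4 pbw
  Li2O: 1.338% × 2000 = 26.76 pbw
Verifying the oxide balance given the weights on record, versus the basis set out (every target is met by its sum given rounding of the digits):
  ZrO2: 282.7·0.6761 = 191.1 pbw (target 191.1 pbw)
  CaO: 331.7·0.5813 + 86.72·0.4750 = 234.0 pbw (target 234.0 pbw)
  SiO2: 282.7·0.3229 + 86.72·0.5220 + 1100·0.6335 = 833.4 pbw (target 833.4 pbw)
  K2O: 337.4·0.6823 = 230.2 pbw (target 230.2 pbw)
  MgO: 331.7·0.4088 + 1100·0.3171 = 484.4 pbw (target 484.4 pbw)
  Li2O: 65.57·0.4081 = 26.76 pbw (target 26.76 pbw)
The glass-mass cross-check: whole batch net of LOI = 2000 pbw (summing oxide targets gives 2000 pbw; stated basis 2000 pbw — rounding explains the deltas).
Whole-batch sum: Σ batch = 2204 pbw; ignition loss, Σ(batch × LOI) = 204.2 pbw; yield = glass ÷ total batch = 90.74%.

Batch per 2000 pbw melt:
  Zircon sand: 282.7 pbw
  Calcined dolomite: 331.7 pbw
  Li2CO3: 65.57 pbw
  Wollastonite: 86.72 pbw
  K2CO3: 337.4 pbw
  Mg3Si4O10(OH)2: 1100 pbw
Total batch = 2204 pbw; LOI loss = 204.2 pbw; yield = 90.74%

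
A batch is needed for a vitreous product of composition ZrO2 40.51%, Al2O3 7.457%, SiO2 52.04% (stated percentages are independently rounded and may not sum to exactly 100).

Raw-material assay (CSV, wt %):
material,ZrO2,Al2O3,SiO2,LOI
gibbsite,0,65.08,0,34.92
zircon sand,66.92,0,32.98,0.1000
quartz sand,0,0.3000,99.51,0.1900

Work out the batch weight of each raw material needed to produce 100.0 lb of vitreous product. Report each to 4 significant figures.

Batch per 100.0 lb vitreous product:
  gibbsite: 11.31 lb
  zircon sand: 60.53 lb
  quartz sand: 32.23 lb
Total batch = 104.1 lb; LOI loss = 4.071 lb; yield = 96.09%

All arithmetic carries exact precision at each step; in-progress results appear rounded to 4 significant figures in the printout — every reported result is rounded only once; derived quantities are carried from the weighed amounts for 100.0 lb of glass in full precision (net glass mass, totals, yield, three oxide percentages, ignition loss), as set out in the problem or the answer.
Oxide mass targets, per 100.0 lb vitreous product:
  ZrO2: 40.51% × 100.0 = 40.51 lb
  Al2O3: 7.457% × 100.0 = 7.457 lb
  SiO2: 52.04% × 100.0 = 52.04 lb
Verifying the oxide balance on the weights just shown, for the quoted basis mass (delivered sums recover each target up to rounding of the answer):
  ZrO2: 60.53·0.6692 = 40.51 lb (target 40.51 lb)
  Al2O3: 11.31·0.6508 + 32.23·0.003000 = 7.457 lb (target 7.457 lb)
  SiO2: 60.53·0.3298 + 32.23·0.9951 = 52.03 lb (target 52.04 lb)
Auditing the glass mass value: batch Σ − ignition loss = 100.0 lb (summing oxide targets gives 100.0 lb; the stated basis being 100.0 lb — a pure rounding effect).
Adding the batch up: Σ batch = 104.1 lb; Σ batch·LOI gives LOI loss = 4.071 lb; yield, glass over the total, = 96.09%.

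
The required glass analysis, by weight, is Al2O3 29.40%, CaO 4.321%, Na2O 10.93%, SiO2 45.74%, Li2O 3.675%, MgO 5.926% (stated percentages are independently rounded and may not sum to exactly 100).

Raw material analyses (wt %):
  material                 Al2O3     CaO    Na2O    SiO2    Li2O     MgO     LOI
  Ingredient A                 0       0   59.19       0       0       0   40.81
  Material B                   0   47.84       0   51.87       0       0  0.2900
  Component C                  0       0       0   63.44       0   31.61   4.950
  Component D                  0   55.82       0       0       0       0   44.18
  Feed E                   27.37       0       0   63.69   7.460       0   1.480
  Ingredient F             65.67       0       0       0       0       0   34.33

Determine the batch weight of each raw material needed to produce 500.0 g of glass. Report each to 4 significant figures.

Batch per 500.0 g glass:
  Ingredient A: 92.33 g
  Material B: 23.82 g
  Component C: 93.74 g
  Component D: 18.29 g
  Feed E: 246.3 g
  Ingredient F: 121.2 g
Total batch = 595.7 g; LOI loss = 95.72 g; yield = 83.93%

Values along the way appear rounded to 4 significant figures on the page; full float precision is maintained through the solve. Exactly one rounding is applied to each reported figure; derived quantities (the six compositions, ignition loss, the yield, the totals, net glass mass) are re-derived from the batch weights on 500.0 g of glass in full precision, exactly as shown in either problem or answer.
Target oxide masses per 500.0 g glass:
  Al2O3: 29.40% × 500.0 = 147.0 g
  CaO: 4.321% × 500.0 = 21.60 g
  Na2O: 10.93% × 500.0 = 54.65 g
  SiO2: 45.74% × 500.0 = 228.7 g
  Li2O: 3.675% × 500.0 = 18.38 g
  MgO: 5.926% × 500.0 = 29.63 g
Balance tally, oxide-wise, per the reported batch figures, against the basis in use (every target is met by its sum exact up to rounding of places):
  Al2O3: 246.3·0.2737 + 121.2·0.6567 = 147.0 g (target 147.0 g)
  CaO: 23.82·0.4784 + 18.29·0.5582 = 21.60 g (target 21.60 g)
  Na2O: 92.33·0.5919 = 54.65 g (target 54.65 g)
  SiO2: 23.82·0.5187 + 93.74·0.6344 + 246.3·0.6369 = 228.7 g (target 228.7 g)
  Li2O: 246.3·0.07460 = 18.37 g (target 18.38 g)
  MgO: 93.74·0.3161 = 29.63 g (target 29.63 g)
Glass mass check: batch Σ − ignition loss = 500.0 g (the targets, summed, come to 500.0 g; basis as stated: 500.0 g — deltas are rounding alone).
Adding the batch up: Σ batch = 595.7 g; the LOI term Σ batch·LOI equals 95.72 g; the yield ratio, glass ÷ batch: 83.93%.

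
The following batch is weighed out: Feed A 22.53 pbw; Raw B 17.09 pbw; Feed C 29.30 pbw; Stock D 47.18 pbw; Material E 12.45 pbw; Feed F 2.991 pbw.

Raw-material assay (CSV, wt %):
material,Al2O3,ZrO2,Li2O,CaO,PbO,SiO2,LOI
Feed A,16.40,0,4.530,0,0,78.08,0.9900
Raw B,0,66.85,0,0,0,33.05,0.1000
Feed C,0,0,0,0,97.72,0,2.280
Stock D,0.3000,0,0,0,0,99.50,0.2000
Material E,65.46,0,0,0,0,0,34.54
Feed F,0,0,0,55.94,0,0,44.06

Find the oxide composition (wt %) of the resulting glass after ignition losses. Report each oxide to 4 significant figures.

Glass mass = 124.9 pbw (batch 131.5 − LOI 6.621).
Composition: Al2O3 9.595%, ZrO2 9.146%, Li2O 0.8170%, CaO 1.339%, PbO 22.92%, SiO2 56.18%

Values along the way are printed rounded to 4 significant figures between the steps; full float precision is carried at each step. Every reported figure sees exactly one rounding; derived quantities (ignition loss, net glass mass, the six compositions, totals, yield) are carried starting from the weights for 124.9 pbw of glass in full precision, precisely as stated by the question or the answer.
Mass of each oxide from the mix:
  Al2O3: 22.53·0.1640 + 47.18·0.003000 + 12.45·0.6546 = 11.99 pbw
  ZrO2: 17.09·0.6685 = 11.42 pbw
  Li2O: 22.53·0.04530 = 1.021 pbw
  CaO: 2.991·0.5594 = 1.673 pbw
  PbO: 29.30·0.9772 = 28.63 pbw
  SiO2: 22.53·0.7808 + 17.09·0.3305 + 47.18·0.9950 = 70.18 pbw
LOI: 22.53·0.009900 + 17.09·0.001000 + 29.30·0.02280 + 47.18·0.002000 + 12.45·0.3454 + 2.991·0.4406 = 6.621 pbw
Glass mass = batch − LOI = 131.5 − 6.621 = 124.9 pbw (consistent with Σ oxide mass)
each oxide over glass, ×100, is wt %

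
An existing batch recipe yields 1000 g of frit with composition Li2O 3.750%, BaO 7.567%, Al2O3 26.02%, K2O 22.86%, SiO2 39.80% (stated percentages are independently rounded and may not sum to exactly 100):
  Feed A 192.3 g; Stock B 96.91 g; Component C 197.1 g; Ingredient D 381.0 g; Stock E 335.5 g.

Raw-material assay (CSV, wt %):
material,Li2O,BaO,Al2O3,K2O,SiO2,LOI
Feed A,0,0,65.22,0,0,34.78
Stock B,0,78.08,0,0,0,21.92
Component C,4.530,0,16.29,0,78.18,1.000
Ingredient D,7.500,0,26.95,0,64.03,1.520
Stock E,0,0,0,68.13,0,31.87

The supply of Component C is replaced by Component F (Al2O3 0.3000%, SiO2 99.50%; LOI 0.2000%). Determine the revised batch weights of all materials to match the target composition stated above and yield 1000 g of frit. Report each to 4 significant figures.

Working values appear, rounded to 4 significant digits, in the printout. Full precision is kept at every stage. Each reported value is rounded only once — the derived quantities, including LOI, totals, yield, five oxide percentages, net glass mass, are recomputed from the batch weights for 1000 g of glass at full float precision, as set out in either problem or answer.
Target masses of each oxide per 1000 g frit:
  Li2O: 3.750% × 1000 = 37.50 g
  BaO: 7.567% × 1000 = 75.67 g
  Al2O3: 26.02% × 1000 = 260.2 g
  K2O: 22.86% × 1000 = 228.6 g
  SiO2: 39.80% × 1000 = 398.0 g
Balance tally, oxide-wise, per the reported batch figures, under the basis named above (sums match the target masses modulo rounding of the values):
  Li2O: 500.0·0.07500 = 37.50 g (target 37.50 g)
  BaO: 96.91·0.7808 = 75.67 g (target 75.67 g)
  Al2O3: 192.0·0.6522 + 78.24·0.003000 + 500.0·0.2695 = 260.2 g (target 260.2 g)
  K2O: 335.5·0.6813 = 228.6 g (target 228.6 g)
  SiO2: 78.24·0.9950 + 500.0·0.6403 = 398.0 g (target 398.0 g)
Mass balance on the glass: batch Σ − ignition loss = 999.9 g (the Σ of target masses is 1000 g; basis as stated: 1000 g — differing by rounding only).
Whole-batch sum: Σ batch = 1203 g; loss to ignition Σ batch·LOI = 202.7 g; yield: glass divided by total = 83.15%.

Revised batch per 1000 g frit:
  Feed A: 192.0 g
  Stock B: 96.91 g
  Component F: 78.24 g
  Ingredient D: 500.0 g
  Stock E: 335.5 g
Total batch = 1203 g; LOI loss = 202.7 g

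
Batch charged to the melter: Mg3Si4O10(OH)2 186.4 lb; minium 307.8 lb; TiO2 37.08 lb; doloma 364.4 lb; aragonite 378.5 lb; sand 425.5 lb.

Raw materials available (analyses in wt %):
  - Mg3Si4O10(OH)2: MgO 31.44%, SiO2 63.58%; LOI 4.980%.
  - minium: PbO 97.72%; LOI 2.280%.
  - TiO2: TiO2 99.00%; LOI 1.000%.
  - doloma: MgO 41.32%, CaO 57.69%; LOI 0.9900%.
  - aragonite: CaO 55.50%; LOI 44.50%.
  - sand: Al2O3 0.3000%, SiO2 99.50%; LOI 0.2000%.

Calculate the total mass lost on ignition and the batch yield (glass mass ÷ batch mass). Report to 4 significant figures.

All arithmetic maintains full float precision from start to finish; in-progress results appear rounded off to 4 significant figures when written out — a single rounding yields each reported value — the derived quantities (the six compositions, the totals, yield, glass mass, LOI) are carried at full precision starting from the weights on 1510 lb of glass, precisely as stated by the question or the answer.
Loss on ignition, line by line:
  Mg3Si4O10(OH)2: 186.4 × 0.04980 = 9.283 lb
  minium: 307.8 × 0.02280 = 7.018 lb
  TiO2: 37.08 × 0.01000 = 0.3708 lb
  doloma: 364.4 × 0.009900 = 3.608 lb
  aragonite: 378.5 × 0.4450 = 168.4 lb
  sand: 425.5 × 0.002000 = 0.8510 lb
Total LOI = 189.6 lb
Glass = batch − LOI = 1700 − 189.6 = 1510 lb

LOI loss = 189.6 lb; glass = 1510 lb; yield = 88.85%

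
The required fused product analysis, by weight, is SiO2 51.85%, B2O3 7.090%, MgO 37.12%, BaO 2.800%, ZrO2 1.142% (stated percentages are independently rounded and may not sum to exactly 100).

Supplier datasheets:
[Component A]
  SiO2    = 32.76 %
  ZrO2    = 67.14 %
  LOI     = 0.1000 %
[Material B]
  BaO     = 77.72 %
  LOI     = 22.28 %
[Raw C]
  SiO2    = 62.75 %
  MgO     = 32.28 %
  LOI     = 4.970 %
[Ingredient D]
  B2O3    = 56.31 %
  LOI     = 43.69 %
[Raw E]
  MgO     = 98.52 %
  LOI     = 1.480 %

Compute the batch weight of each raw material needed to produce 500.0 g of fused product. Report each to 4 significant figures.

Each numeric step maintains exact precision end to end — values along the way are displayed rounded off to 4 significant digits alongside each step — exactly one rounding lands on every reported number — derived quantities, which include yield, the five compositions, LOI, totals, net glass mass, are recomputed at full float precision, precisely as stated by question or answer, from the weighed amounts at 500.0 g of glass.
Oxide mass targets, per 500.0 g fused product:
  SiO2: 51.85% × 500.0 = 259.2 g
  B2O3: 7.090% × 500.0 = 35.45 g
  MgO: 37.12% × 500.0 = 185.6 g
  BaO: 2.800% × 500.0 = 14.00 g
  ZrO2: 1.142% × 500.0 = 5.710 g
Checking each oxide sum applying the batch weights above, under the basis named above (oxide sums agree with the targets inside rounding margins):
  SiO2: 8.505·0.3276 + 408.7·0.6275 = 259.2 g (target 259.2 g)
  B2O3: 62.96·0.5631 = 35.45 g (target 35.45 g)
  MgO: 408.7·0.3228 + 54.48·0.9852 = 185.6 g (target 185.6 g)
  BaO: 18.01·0.7772 = 14.00 g (target 14.00 g)
  ZrO2: 8.505·0.6714 = 5.710 g (target 5.710 g)
The glass-mass cross-check: total charge less LOI = 500.0 g (targets for the oxides total 500.0 g; stated basis 500.0 g — differing by rounding only).
Batch grand total — Σ batch = 552.7 g; the LOI term Σ batch·LOI equals 52.65 g; the yield ratio, glass ÷ batch: 90.47%.

Batch per 500.0 g fused product:
  Component A: 8.505 g
  Material B: 18.01 g
  Raw C: 408.7 g
  Ingredient D: 62.96 g
  Raw E: 54.48 g
Total batch = 552.7 g; LOI loss = 52.65 g; yield = 90.47%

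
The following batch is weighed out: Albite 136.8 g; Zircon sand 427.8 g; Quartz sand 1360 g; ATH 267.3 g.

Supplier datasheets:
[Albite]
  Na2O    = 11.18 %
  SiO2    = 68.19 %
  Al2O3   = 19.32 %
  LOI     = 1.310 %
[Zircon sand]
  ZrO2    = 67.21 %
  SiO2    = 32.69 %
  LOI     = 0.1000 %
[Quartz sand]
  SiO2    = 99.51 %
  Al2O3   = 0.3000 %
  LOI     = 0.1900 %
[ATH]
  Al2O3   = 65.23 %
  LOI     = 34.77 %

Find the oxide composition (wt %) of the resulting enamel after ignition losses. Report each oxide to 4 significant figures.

Values along the way are shown (rounded to four significant figures) between the steps. Full precision is kept end to end — a single rounding finalizes every reported result; the derived quantities (totals, ignition loss, the four compositions, net glass mass, the yield) are rebuilt starting from the weights at 2094 g of glass in full precision, exactly as shown in problem or answer.
Oxide masses out of the charge:
  Na2O: 136.8·0.1118 = 15.29 g
  ZrO2: 427.8·0.6721 = 287.5 g
  SiO2: 136.8·0.6819 + 427.8·0.3269 + 1360·0.9951 = 1586 g
  Al2O3: 136.8·0.1932 + 1360·0.003000 + 267.3·0.6523 = 204.9 g
LOI: 136.8·0.01310 + 427.8·0.001000 + 1360·0.001900 + 267.3·0.3477 = 97.74 g
Glass mass = batch − LOI = 2192 − 97.74 = 2094 g (matching Σ of the oxides)
wt % = 100 × oxide mass / glass mass

Glass mass = 2094 g (batch 2192 − LOI 97.74).
Composition: Na2O 0.7303%, ZrO2 13.73%, SiO2 75.76%, Al2O3 9.783%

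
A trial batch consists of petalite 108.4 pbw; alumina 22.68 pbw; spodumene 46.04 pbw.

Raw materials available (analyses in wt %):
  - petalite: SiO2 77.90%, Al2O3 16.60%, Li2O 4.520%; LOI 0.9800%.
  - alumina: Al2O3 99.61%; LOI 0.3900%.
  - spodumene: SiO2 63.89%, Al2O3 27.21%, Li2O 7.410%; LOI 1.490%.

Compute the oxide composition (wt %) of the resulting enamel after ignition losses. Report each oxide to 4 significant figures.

All internal work maintains full precision at all times. In-progress results are shown (rounded to 4 significant figures) on the page — each reported number sees exactly one rounding; the derived quantities, including three oxide percentages, ignition loss, glass mass, the yield, the totals, are computed starting from the weights at 175.3 pbw of glass at full precision as written in problem or answer.
Per-oxide mass from batch:
  SiO2: 108.4·0.7790 + 46.04·0.6389 = 113.9 pbw
  Al2O3: 108.4·0.1660 + 22.68·0.9961 + 46.04·0.2721 = 53.11 pbw
  Li2O: 108.4·0.04520 + 46.04·0.07410 = 8.311 pbw
LOI: 108.4·0.009800 + 22.68·0.003900 + 46.04·0.01490 = 1.837 pbw
Net of LOI, the glass mass = 177.1 − 1.837 = 175.3 pbw (matching Σ of the oxides)
percent share: oxide ÷ glass, ×100

Glass mass = 175.3 pbw (batch 177.1 − LOI 1.837).
Composition: SiO2 64.96%, Al2O3 30.30%, Li2O 4.742%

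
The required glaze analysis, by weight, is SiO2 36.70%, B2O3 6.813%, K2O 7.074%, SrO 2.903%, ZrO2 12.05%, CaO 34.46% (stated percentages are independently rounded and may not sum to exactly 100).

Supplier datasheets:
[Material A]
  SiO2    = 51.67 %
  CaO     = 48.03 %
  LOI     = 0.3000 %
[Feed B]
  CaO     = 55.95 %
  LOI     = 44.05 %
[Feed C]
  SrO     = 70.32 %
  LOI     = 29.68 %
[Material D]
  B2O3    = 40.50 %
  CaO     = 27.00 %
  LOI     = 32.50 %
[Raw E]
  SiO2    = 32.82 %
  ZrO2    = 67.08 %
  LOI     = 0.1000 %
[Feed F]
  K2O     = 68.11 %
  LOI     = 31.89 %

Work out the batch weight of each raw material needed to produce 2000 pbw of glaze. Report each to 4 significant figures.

Every computation carries full precision at every stage. Mid-chain values are displayed (rounded to four significant digits) on the page — each reported number takes exactly one rounding; the derived quantities are computed starting from the weights per 2000 pbw of glass in full float precision (the six compositions, the yield, the totals, glass mass, LOI), as written in question or answer.
The oxide mass targets at 2000 pbw glaze:
  SiO2: 36.70% × 2000 = 734.0 pbw
  B2O3: 6.813% × 2000 = 136.3 pbw
  K2O: 7.074% × 2000 = 141.5 pbw
  SrO: 2.903% × 2000 = 58.06 pbw
  ZrO2: 12.05% × 2000 = 241.0 pbw
  CaO: 34.46% × 2000 = 689.2 pbw
Sums-versus-targets review with the batch weights as given, for the quoted basis mass (summed amounts equal target values inside rounding margins):
  SiO2: 1192·0.5167 + 359.3·0.3282 = 733.8 pbw (target 734.0 pbw)
  B2O3: 336.4·0.4050 = 136.2 pbw (target 136.3 pbw)
  K2O: 207.7·0.6811 = 141.5 pbw (target 141.5 pbw)
  SrO: 82.57·0.7032 = 58.06 pbw (target 58.06 pbw)
  ZrO2: 359.3·0.6708 = 241.0 pbw (target 241.0 pbw)
  CaO: 1192·0.4803 + 45.89·0.5595 + 336.4·0.2700 = 689.0 pbw (target 689.2 pbw)
Consistency of the glass mass: total batch − LOI = 2000 pbw (targets for the oxides total 2000 pbw; basis as stated: 2000 pbw — gaps are rounding artifacts).
Batch grand total — Σ batch = 2224 pbw; loss to ignition Σ batch·LOI = 224.2 pbw; the yield ratio, glass ÷ batch: 89.92%.

Batch per 2000 pbw glaze:
  Material A: 1192 pbw
  Feed B: 45.89 pbw
  Feed C: 82.57 pbw
  Material D: 336.4 pbw
  Raw E: 359.3 pbw
  Feed F: 207.7 pbw
Total batch = 2224 pbw; LOI loss = 224.2 pbw; yield = 89.92%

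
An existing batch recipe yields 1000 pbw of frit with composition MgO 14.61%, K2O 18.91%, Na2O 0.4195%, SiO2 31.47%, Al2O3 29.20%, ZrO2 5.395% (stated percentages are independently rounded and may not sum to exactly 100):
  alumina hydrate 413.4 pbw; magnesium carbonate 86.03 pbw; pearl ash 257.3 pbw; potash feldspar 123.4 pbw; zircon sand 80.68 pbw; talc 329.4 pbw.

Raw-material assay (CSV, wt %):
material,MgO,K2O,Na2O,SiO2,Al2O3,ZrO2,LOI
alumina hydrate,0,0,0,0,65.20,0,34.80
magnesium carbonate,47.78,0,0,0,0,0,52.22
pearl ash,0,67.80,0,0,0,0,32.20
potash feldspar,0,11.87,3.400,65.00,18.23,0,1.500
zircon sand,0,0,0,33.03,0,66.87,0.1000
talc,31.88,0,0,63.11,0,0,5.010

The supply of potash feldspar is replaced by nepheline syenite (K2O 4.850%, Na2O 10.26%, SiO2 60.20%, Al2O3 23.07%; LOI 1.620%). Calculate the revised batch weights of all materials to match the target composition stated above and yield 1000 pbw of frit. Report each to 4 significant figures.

Revised batch per 1000 pbw frit:
  alumina hydrate: 433.4 pbw
  magnesium carbonate: 27.26 pbw
  pearl ash: 276.0 pbw
  nepheline syenite: 40.89 pbw
  zircon sand: 80.68 pbw
  talc: 417.4 pbw
Total batch = 1276 pbw; LOI loss = 275.6 pbw

The working math carries full precision from first step to last. Values along the way are displayed with 4-significant-digit rounding in the printout. Every reported value takes exactly one rounding — derived quantities (the totals, ignition loss, six oxide percentages, net glass mass, yield) are rebuilt at exact precision starting from the weights for 1000 pbw of glass as given in the problem or answer text.
The oxide mass targets at 1000 pbw frit:
  MgO: 14.61% × 1000 = 146.1 pbw
  K2O: 18.91% × 1000 = 189.1 pbw
  Na2O: 0.4195% × 1000 = 4.195 pbw
  SiO2: 31.47% × 1000 = 314.7 pbw
  Al2O3: 29.20% × 1000 = 292.0 pbw
  ZrO2: 5.395% × 1000 = 53.95 pbw
Sums-versus-targets review per the reported batch figures, at the basis given (delivered sums recover each target up to rounding of the answer):
  MgO: 27.26·0.4778 + 417.4·0.3188 = 146.1 pbw (target 146.1 pbw)
  K2O: 276.0·0.6780 + 40.89·0.04850 = 189.1 pbw (target 189.1 pbw)
  Na2O: 40.89·0.1026 = 4.195 pbw (target 4.195 pbw)
  SiO2: 40.89·0.6020 + 80.68·0.3303 + 417.4·0.6311 = 314.7 pbw (target 314.7 pbw)
  Al2O3: 433.4·0.6520 + 40.89·0.2307 = 292.0 pbw (target 292.0 pbw)
  ZrO2: 80.68·0.6687 = 53.95 pbw (target 53.95 pbw)
Auditing the glass mass value: total charge less LOI = 1000 pbw (oxide target masses add up to 1000 pbw; basis as stated: 1000 pbw — deltas are rounding alone).
Batch grand total — Σ batch = 1276 pbw; Σ batch·LOI gives LOI loss = 275.6 pbw; as yield: glass ÷ batch → 78.40%.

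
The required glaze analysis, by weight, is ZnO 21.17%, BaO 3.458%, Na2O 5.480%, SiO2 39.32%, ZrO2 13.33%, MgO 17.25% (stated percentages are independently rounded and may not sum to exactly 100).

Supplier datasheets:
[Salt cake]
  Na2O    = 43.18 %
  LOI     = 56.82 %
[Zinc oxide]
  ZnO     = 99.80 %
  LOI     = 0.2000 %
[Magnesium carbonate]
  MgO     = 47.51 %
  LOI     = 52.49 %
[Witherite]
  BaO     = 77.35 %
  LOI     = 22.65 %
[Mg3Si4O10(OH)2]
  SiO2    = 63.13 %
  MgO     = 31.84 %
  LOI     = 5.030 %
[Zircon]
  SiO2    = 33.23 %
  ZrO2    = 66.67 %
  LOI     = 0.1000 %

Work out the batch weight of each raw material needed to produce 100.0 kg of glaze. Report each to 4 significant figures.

Batch per 100.0 kg glaze:
  Salt cake: 12.69 kg
  Zinc oxide: 21.21 kg
  Magnesium carbonate: 1.620 kg
  Witherite: 4.471 kg
  Mg3Si4O10(OH)2: 51.76 kg
  Zircon: 19.99 kg
Total batch = 111.7 kg; LOI loss = 11.74 kg; yield = 89.49%

The working math keeps full precision at all times; intermediates appear, rounded to four significant digits, between the steps — each reported figure takes exactly one rounding. The derived quantities are computed in full float precision (the totals, net glass mass, the six compositions, the yield, LOI) using the weight values for 100.0 kg of glass as quoted within either problem or answer.
Per-oxide target masses for 100.0 kg glaze:
  ZnO: 21.17% × 100.0 = 21.17 kg
  BaO: 3.458% × 100.0 = 3.458 kg
  Na2O: 5.480% × 100.0 = 5.480 kg
  SiO2: 39.32% × 100.0 = 39.32 kg
  ZrO2: 13.33% × 100.0 = 13.33 kg
  MgO: 17.25% × 100.0 = 17.25 kg
Oxide-by-oxide audit working from each reported weight, for the quoted basis mass (sums match the target masses up to rounding of the answer):
  ZnO: 21.21·0.9980 = 21.17 kg (target 21.17 kg)
  BaO: 4.471·0.7735 = 3.458 kg (target 3.458 kg)
  Na2O: 12.69·0.4318 = 5.480 kg (target 5.480 kg)
  SiO2: 51.76·0.6313 + 19.99·0.3323 = 39.32 kg (target 39.32 kg)
  ZrO2: 19.99·0.6667 = 13.33 kg (target 13.33 kg)
  MgO: 1.620·0.4751 + 51.76·0.3184 = 17.25 kg (target 17.25 kg)
Glass-mass closure: the batch minus its LOI: 100.0 kg (summing oxide targets gives 100.0 kg; versus the stated basis of 100.0 kg — deltas are rounding alone).
Batch total: Σ batch = 111.7 kg; Σ batch·LOI gives LOI loss = 11.74 kg; yield: glass divided by total = 89.49%.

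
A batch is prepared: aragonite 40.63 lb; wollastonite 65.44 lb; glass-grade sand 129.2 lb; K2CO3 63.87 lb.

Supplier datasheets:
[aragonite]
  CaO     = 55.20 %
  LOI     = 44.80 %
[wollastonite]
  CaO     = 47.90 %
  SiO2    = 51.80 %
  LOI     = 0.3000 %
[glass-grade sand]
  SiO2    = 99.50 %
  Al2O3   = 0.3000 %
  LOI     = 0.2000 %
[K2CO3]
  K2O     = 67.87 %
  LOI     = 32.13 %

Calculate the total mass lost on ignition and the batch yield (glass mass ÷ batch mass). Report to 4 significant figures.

All arithmetic keeps full precision end to end. The intermediate values are printed, rounded to four significant figures, between the steps; every reported number undergoes a single rounding — derived quantities (four oxide percentages, glass mass, yield, totals, LOI) are carried at full precision from the batch weights for 260.0 lb of glass, as quoted within the question or the answer.
Each material's LOI contribution:
  aragonite: 40.63 × 0.4480 = 18.20 lb
  wollastonite: 65.44 × 0.003000 = 0.1963 lb
  glass-grade sand: 129.2 × 0.002000 = 0.2584 lb
  K2CO3: 63.87 × 0.3213 = 20.52 lb
Total LOI = 39.18 lb
Glass = batch − LOI = 299.1 − 39.18 = 260.0 lb

LOI loss = 39.18 lb; glass = 260.0 lb; yield = 86.90%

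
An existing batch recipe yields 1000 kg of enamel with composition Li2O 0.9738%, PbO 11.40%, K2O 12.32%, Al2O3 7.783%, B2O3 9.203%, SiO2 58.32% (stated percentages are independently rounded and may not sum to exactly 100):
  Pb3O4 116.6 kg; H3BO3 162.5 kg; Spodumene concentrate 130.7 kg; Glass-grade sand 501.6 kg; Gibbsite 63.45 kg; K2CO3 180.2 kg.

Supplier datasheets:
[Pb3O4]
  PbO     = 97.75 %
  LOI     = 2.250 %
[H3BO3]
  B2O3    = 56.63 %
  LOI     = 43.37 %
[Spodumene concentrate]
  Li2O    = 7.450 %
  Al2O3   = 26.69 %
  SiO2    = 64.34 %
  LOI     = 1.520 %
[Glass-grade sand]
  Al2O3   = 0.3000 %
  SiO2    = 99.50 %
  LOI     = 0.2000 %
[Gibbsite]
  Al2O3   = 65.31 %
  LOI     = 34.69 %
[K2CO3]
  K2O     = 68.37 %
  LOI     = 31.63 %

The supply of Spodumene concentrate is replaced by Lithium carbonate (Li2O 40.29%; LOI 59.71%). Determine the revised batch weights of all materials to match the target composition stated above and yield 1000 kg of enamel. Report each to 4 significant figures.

Revised batch per 1000 kg enamel:
  Pb3O4: 116.6 kg
  H3BO3: 162.5 kg
  Lithium carbonate: 24.17 kg
  Glass-grade sand: 586.1 kg
  Gibbsite: 116.5 kg
  K2CO3: 180.2 kg
Total batch = 1186 kg; LOI loss = 186.1 kg

Mid-chain values appear with 4-significant-digit rounding alongside each step; the whole derivation carries full precision from first step to last — each reported figure takes exactly one rounding — derived quantities are computed from the batch weights per 1000 kg of glass at full precision (net glass mass, the totals, six oxide percentages, the yield, ignition loss), precisely as stated by the question or the answer.
Per-oxide target masses for 1000 kg enamel:
  Li2O: 0.9738% × 1000 = 9.738 kg
  PbO: 11.40% × 1000 = 114.0 kg
  K2O: 12.32% × 1000 = 123.2 kg
  Al2O3: 7.783% × 1000 = 77.83 kg
  B2O3: 9.203% × 1000 = 92.03 kg
  SiO2: 58.32% × 1000 = 583.2 kg
Oxide-by-oxide audit using the reported weights, on the stated basis (target by target, the sums agree inside rounding margins):
  Li2O: 24.17·0.4029 = 9.738 kg (target 9.738 kg)
  PbO: 116.6·0.9775 = 114.0 kg (target 114.0 kg)
  K2O: 180.2·0.6837 = 123.2 kg (target 123.2 kg)
  Al2O3: 586.1·0.003000 + 116.5·0.6531 = 77.84 kg (target 77.83 kg)
  B2O3: 162.5·0.5663 = 92.02 kg (target 92.03 kg)
  SiO2: 586.1·0.9950 = 583.2 kg (target 583.2 kg)
Consistency of the glass mass: batch Σ − ignition loss = 1000 kg (the targets, summed, come to 1000 kg; the stated basis being 1000 kg — any gap is answer rounding).
Batch total: Σ batch = 1186 kg; LOI loss = Σ batch·LOI = 186.1 kg; the yield ratio, glass ÷ batch: 84.31%.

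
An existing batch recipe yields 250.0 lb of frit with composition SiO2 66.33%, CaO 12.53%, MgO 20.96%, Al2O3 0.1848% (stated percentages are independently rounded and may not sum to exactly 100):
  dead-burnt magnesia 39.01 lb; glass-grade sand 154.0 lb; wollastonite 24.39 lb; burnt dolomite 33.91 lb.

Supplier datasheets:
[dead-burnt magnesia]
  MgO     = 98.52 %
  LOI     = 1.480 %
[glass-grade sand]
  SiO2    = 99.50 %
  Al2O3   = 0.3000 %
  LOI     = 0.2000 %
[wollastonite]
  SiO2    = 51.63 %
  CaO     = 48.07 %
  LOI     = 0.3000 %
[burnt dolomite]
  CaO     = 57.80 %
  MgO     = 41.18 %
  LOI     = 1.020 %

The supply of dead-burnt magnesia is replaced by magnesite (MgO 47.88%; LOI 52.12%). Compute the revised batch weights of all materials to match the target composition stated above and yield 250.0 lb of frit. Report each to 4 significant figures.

Revised batch per 250.0 lb frit:
  magnesite: 80.28 lb
  glass-grade sand: 154.0 lb
  wollastonite: 24.39 lb
  burnt dolomite: 33.91 lb
Total batch = 292.6 lb; LOI loss = 42.57 lb

Exact precision is maintained in every operation. Working values are displayed, rounded to 4 significant figures, when written out — exactly one rounding goes into every reported number; derived quantities (the yield, glass mass, totals, ignition loss, the four compositions) are recomputed in full float precision using the weight values on 250.0 lb of glass as written in either problem or answer.
Target oxide masses per 250.0 lb frit:
  SiO2: 66.33% × 250.0 = 165.8 lb
  CaO: 12.53% × 250.0 = 31.32 lb
  MgO: 20.96% × 250.0 = 52.40 lb
  Al2O3: 0.1848% × 250.0 = 0.4620 lb
Balance tally, oxide-wise, working from each reported weight, per the basis as stated (each sum matches its target mass inside rounding margins):
  SiO2: 154.0·0.9950 + 24.39·0.5163 = 165.8 lb (target 165.8 lb)
  CaO: 24.39·0.4807 + 33.91·0.5780 = 31.32 lb (target 31.32 lb)
  MgO: 80.28·0.4788 + 33.91·0.4118 = 52.40 lb (target 52.40 lb)
  Al2O3: 154.0·0.003000 = 0.4620 lb (target 0.4620 lb)
Mass balance on the glass: total charge less LOI = 250.0 lb (the Σ of target masses is 250.0 lb; stated basis 250.0 lb — rounding explains the deltas).
Total batch = Σ batch = 292.6 lb; ignition loss, Σ(batch × LOI) = 42.57 lb; glass ÷ batch gives a yield of 85.45%.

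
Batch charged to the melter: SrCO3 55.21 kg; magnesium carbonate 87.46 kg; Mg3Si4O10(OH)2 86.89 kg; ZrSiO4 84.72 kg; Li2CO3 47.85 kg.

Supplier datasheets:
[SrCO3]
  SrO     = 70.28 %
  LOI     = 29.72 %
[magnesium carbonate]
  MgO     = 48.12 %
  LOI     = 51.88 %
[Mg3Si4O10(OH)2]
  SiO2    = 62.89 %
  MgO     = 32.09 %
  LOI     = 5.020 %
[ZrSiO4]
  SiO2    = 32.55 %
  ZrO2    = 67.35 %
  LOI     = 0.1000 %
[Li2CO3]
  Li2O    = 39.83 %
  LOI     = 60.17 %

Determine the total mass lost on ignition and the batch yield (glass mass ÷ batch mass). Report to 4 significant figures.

LOI loss = 95.02 kg; glass = 267.1 kg; yield = 73.76%

In-progress results are displayed rounded to four significant figures across the worked steps. Every computation runs at full float precision at every stage. Every reported number receives exactly one rounding. All derived quantities are re-derived using the weight values on 267.1 kg of glass in exact precision (the five compositions, ignition loss, the yield, totals, glass mass) as given in the problem or the answer.
Each material's LOI contribution:
  SrCO3: 55.21 × 0.2972 = 16.41 kg
  magnesium carbonate: 87.46 × 0.5188 = 45.37 kg
  Mg3Si4O10(OH)2: 86.89 × 0.05020 = 4.362 kg
  ZrSiO4: 84.72 × 0.001000 = 0.08472 kg
  Li2CO3: 47.85 × 0.6017 = 28.79 kg
Total LOI = 95.02 kg
Glass = batch − LOI = 362.1 − 95.02 = 267.1 kg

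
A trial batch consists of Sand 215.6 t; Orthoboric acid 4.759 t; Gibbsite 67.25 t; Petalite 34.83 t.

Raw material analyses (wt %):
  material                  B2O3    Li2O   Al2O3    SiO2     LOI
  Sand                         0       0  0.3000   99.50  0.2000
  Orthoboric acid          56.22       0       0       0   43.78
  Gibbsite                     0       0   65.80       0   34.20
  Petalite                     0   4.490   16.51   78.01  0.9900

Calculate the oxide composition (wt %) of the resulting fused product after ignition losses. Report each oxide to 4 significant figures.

Glass mass = 296.6 t (batch 322.4 − LOI 25.86).
Composition: B2O3 0.9021%, Li2O 0.5273%, Al2O3 17.08%, SiO2 81.49%

The intermediate values are displayed with 4-significant-digit rounding at each printed step. Each numeric step runs at exact precision through every step; every reported number is rounded exactly once — derived quantities, including the yield, ignition loss, glass mass, totals, the four compositions, are re-derived using the weight values on 296.6 t of glass at exact precision as given in the problem or answer text.
Mass of each oxide from the mix:
  B2O3: 4.759·0.5622 = 2.676 t
  Li2O: 34.83·0.04490 = 1.564 t
  Al2O3: 215.6·0.003000 + 67.25·0.6580 + 34.83·0.1651 = 50.65 t
  SiO2: 215.6·0.9950 + 34.83·0.7801 = 241.7 t
LOI: 215.6·0.002000 + 4.759·0.4378 + 67.25·0.3420 + 34.83·0.009900 = 25.86 t
Net of LOI, the glass mass = 322.4 − 25.86 = 296.6 t (the oxide masses sum to this)
each oxide over glass, ×100, is wt %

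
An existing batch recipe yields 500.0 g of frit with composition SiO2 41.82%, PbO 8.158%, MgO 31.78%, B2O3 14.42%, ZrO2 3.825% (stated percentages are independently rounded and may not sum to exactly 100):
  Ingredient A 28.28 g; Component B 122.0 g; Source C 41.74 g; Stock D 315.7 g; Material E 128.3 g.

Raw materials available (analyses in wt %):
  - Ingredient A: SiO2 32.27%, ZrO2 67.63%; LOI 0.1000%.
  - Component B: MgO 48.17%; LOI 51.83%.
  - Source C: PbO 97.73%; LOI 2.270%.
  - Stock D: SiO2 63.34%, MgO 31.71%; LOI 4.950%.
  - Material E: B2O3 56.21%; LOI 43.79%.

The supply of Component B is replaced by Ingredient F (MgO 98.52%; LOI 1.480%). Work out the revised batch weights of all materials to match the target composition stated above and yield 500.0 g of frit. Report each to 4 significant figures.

Revised batch per 500.0 g frit:
  Ingredient A: 28.28 g
  Ingredient F: 59.67 g
  Source C: 41.74 g
  Stock D: 315.7 g
  Material E: 128.3 g
Total batch = 573.7 g; LOI loss = 73.67 g

In-progress results are printed rounded to four significant digits in the working — all internal work maintains full float precision in every operation; each reported value is rounded only once; the derived quantities (the yield, the totals, ignition loss, glass mass, five oxide percentages) are carried using the weight values per 500.0 g of glass at exact precision exactly as printed in either problem or answer.
Target masses of each oxide per 500.0 g frit:
  SiO2: 41.82% × 500.0 = 209.1 g
  PbO: 8.158% × 500.0 = 40.79 g
  MgO: 31.78% × 500.0 = 158.9 g
  B2O3: 14.42% × 500.0 = 72.10 g
  ZrO2: 3.825% × 500.0 = 19.12 g
A balance pass over the oxides, with the batch weights as given, versus the basis set out (sum by sum, the targets are met modulo rounding of the values):
  SiO2: 28.28·0.3227 + 315.7·0.6334 = 209.1 g (target 209.1 g)
  PbO: 41.74·0.9773 = 40.79 g (target 40.79 g)
  MgO: 59.67·0.9852 + 315.7·0.3171 = 158.9 g (target 158.9 g)
  B2O3: 128.3·0.5621 = 72.12 g (target 72.10 g)
  ZrO2: 28.28·0.6763 = 19.13 g (target 19.12 g)
Glass-mass closure: Σ batch − LOI loss = 500.0 g (the targets, summed, come to 500.0 g; the stated basis being 500.0 g — a pure rounding effect).
Batch total: Σ batch = 573.7 g; ignition loss, Σ(batch × LOI) = 73.67 g; the yield ratio, glass ÷ batch: 87.16%.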